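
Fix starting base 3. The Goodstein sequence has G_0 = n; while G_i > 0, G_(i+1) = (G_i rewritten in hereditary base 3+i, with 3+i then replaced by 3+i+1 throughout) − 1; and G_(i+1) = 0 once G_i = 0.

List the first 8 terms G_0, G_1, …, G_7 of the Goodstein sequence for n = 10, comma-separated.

base 3: 10 = 3^2 + 1; at 4: 4^2 + 1 = 17; next = 16
base 4: 16 = 4^2; at 5: 5^2 = 25; next = 24
base 5: 24 = 4·5 + 4; at 6: 4·6 + 4 = 28; next = 27
base 6: 27 = 4·6 + 3; at 7: 4·7 + 3 = 31; next = 30
base 7: 30 = 4·7 + 2; at 8: 4·8 + 2 = 34; next = 33
base 8: 33 = 4·8 + 1; at 9: 4·9 + 1 = 37; next = 36
base 9: 36 = 4·9; at 10: 4·10 = 40; next = 39

10, 16, 24, 27, 30, 33, 36, 39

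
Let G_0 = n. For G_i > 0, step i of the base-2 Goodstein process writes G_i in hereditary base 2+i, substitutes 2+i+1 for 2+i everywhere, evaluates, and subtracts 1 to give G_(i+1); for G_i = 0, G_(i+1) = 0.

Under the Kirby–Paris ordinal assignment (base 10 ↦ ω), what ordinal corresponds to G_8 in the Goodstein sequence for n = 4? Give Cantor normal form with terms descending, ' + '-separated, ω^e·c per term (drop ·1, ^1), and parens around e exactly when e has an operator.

4 —HB2→ 2^2 —bump→ 3^3 = 27 —(−1)→ 26
26 —HB3→ 2·3^2 + 2·3 + 2 —bump→ 2·4^2 + 2·4 + 2 = 42 —(−1)→ 41
41 —HB4→ 2·4^2 + 2·4 + 1 —bump→ 2·5^2 + 2·5 + 1 = 61 —(−1)→ 60
60 —HB5→ 2·5^2 + 2·5 —bump→ 2·6^2 + 2·6 = 84 —(−1)→ 83
83 —HB6→ 2·6^2 + 6 + 5 —bump→ 2·7^2 + 7 + 5 = 110 —(−1)→ 109
109 —HB7→ 2·7^2 + 7 + 4 —bump→ 2·8^2 + 8 + 4 = 140 —(−1)→ 139
139 —HB8→ 2·8^2 + 8 + 3 —bump→ 2·9^2 + 9 + 3 = 174 —(−1)→ 173
173 —HB9→ 2·9^2 + 9 + 2 —bump→ 2·10^2 + 10 + 2 = 212 —(−1)→ 211
211 —HB10→ 2·10^2 + 10 + 1 —bump→ 2·11^2 + 11 + 1 = 254 —(−1)→ 253

ω^2·2 + ω + 1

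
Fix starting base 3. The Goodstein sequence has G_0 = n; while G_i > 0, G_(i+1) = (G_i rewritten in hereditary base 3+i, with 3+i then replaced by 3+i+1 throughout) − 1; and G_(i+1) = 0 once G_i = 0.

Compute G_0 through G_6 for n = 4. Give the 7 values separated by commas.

4, 4, 4, 3, 2, 1, 0

G_0 = 4. HB_3(4) = 3 + 1. Bump = 5. G_1 = 4.
G_1 = 4. HB_4(4) = 4. Bump = 5. G_2 = 4.
G_2 = 4. HB_5(4) = 4. Bump = 4. G_3 = 3.
G_3 = 3. HB_6(3) = 3. Bump = 3. G_4 = 2.
G_4 = 2. HB_7(2) = 2. Bump = 2. G_5 = 1.
G_5 = 1. HB_8(1) = 1. Bump = 1. G_6 = 0.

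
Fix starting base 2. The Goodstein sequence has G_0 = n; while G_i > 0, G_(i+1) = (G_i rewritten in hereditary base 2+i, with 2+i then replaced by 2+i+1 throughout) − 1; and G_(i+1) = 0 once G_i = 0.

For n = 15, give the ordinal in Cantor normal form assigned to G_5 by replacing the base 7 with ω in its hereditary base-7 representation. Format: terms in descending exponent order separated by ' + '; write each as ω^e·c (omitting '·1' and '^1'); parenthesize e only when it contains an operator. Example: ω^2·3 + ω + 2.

ω^(ω + 1) + ω^ω

G_0=15  [base 2] 2^(2 + 1) + 2^2 + 2 + 1  →[2↦3]→  3^(3 + 1) + 3^3 + 3 + 1 = 112  −1 ⇒ G_1=111
G_1=111  [base 3] 3^(3 + 1) + 3^3 + 3  →[3↦4]→  4^(4 + 1) + 4^4 + 4 = 1284  −1 ⇒ G_2=1283
G_2=1283  [base 4] 4^(4 + 1) + 4^4 + 3  →[4↦5]→  5^(5 + 1) + 5^5 + 3 = 18753  −1 ⇒ G_3=18752
G_3=18752  [base 5] 5^(5 + 1) + 5^5 + 2  →[5↦6]→  6^(6 + 1) + 6^6 + 2 = 326594  −1 ⇒ G_4=326593
G_4=326593  [base 6] 6^(6 + 1) + 6^6 + 1  →[6↦7]→  7^(7 + 1) + 7^7 + 1 = 6588345  −1 ⇒ G_5=6588344
G_5=6588344  [base 7] 7^(7 + 1) + 7^7  →[7↦8]→  8^(8 + 1) + 8^8 = 150994944  −1 ⇒ G_6=150994943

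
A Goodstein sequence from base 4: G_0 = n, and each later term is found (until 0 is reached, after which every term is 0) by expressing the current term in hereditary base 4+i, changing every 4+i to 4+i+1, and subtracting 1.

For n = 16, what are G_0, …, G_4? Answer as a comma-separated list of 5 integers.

base 4: 16 = 4^2; at 5: 5^2 = 25; next = 24
base 5: 24 = 4·5 + 4; at 6: 4·6 + 4 = 28; next = 27
base 6: 27 = 4·6 + 3; at 7: 4·7 + 3 = 31; next = 30
base 7: 30 = 4·7 + 2; at 8: 4·8 + 2 = 34; next = 33

16, 24, 27, 30, 33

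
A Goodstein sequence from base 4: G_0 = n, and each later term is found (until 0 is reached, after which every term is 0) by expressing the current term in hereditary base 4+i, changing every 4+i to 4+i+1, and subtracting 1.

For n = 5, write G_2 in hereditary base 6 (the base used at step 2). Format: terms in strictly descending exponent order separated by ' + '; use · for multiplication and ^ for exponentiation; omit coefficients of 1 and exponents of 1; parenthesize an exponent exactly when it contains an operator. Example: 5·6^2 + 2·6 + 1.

5

G_0 = 5. HB_4(5) = 4 + 1. Bump = 6. G_1 = 5.
G_1 = 5. HB_5(5) = 5. Bump = 6. G_2 = 5.
G_2 = 5. HB_6(5) = 5. Bump = 5. G_3 = 4.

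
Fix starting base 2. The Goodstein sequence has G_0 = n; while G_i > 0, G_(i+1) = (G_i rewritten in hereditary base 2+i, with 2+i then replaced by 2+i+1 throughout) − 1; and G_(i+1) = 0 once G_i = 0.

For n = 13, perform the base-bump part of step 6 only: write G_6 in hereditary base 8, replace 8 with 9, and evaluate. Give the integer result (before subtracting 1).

step 0: 13 = 2^(2 + 1) + 2^2 + 1; sub 3 for 2: 3^(3 + 1) + 3^3 + 1; = 109; G_1 = 109−1 = 108
step 1: 108 = 3^(3 + 1) + 3^3; sub 4 for 3: 4^(4 + 1) + 4^4; = 1280; G_2 = 1280−1 = 1279
step 2: 1279 = 4^(4 + 1) + 3·4^3 + 3·4^2 + 3·4 + 3; sub 5 for 4: 5^(5 + 1) + 3·5^3 + 3·5^2 + 3·5 + 3; = 16093; G_3 = 16093−1 = 16092
step 3: 16092 = 5^(5 + 1) + 3·5^3 + 3·5^2 + 3·5 + 2; sub 6 for 5: 6^(6 + 1) + 3·6^3 + 3·6^2 + 3·6 + 2; = 280712; G_4 = 280712−1 = 280711
step 4: 280711 = 6^(6 + 1) + 3·6^3 + 3·6^2 + 3·6 + 1; sub 7 for 6: 7^(7 + 1) + 3·7^3 + 3·7^2 + 3·7 + 1; = 5765999; G_5 = 5765999−1 = 5765998
step 5: 5765998 = 7^(7 + 1) + 3·7^3 + 3·7^2 + 3·7; sub 8 for 7: 8^(8 + 1) + 3·8^3 + 3·8^2 + 3·8; = 134219480; G_6 = 134219480−1 = 134219479
step 6: 134219479 = 8^(8 + 1) + 3·8^3 + 3·8^2 + 2·8 + 7; sub 9 for 8: 9^(9 + 1) + 3·9^3 + 3·9^2 + 2·9 + 7; = 3486786856; G_7 = 3486786856−1 = 3486786855

3486786856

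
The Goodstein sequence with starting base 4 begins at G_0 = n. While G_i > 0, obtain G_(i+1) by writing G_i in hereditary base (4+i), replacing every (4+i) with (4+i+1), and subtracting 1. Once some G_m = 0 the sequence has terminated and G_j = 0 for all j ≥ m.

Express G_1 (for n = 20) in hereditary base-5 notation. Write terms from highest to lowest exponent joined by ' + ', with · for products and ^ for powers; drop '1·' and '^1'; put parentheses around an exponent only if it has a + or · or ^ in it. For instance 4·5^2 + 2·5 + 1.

G_0=20  [base 4] 4^2 + 4  →[4↦5]→  5^2 + 5 = 30  −1 ⇒ G_1=29
G_1=29  [base 5] 5^2 + 4  →[5↦6]→  6^2 + 4 = 40  −1 ⇒ G_2=39

5^2 + 4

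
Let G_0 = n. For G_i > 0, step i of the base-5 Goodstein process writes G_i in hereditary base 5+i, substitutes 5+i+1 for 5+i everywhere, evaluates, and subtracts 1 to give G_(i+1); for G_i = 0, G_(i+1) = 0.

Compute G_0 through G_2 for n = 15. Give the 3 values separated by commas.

15, 17, 18

base 5: 15 = 3·5; at 6: 3·6 = 18; next = 17
base 6: 17 = 2·6 + 5; at 7: 2·7 + 5 = 19; next = 18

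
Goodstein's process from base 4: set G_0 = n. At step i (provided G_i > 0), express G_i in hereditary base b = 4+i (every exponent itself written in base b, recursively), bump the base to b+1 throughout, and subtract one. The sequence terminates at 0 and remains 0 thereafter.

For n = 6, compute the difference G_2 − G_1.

i=0: 6 = 4 + 2 (b=4); 4→5: 5 + 2 = 7; 7−1 = 6
i=1: 6 = 5 + 1 (b=5); 5→6: 6 + 1 = 7; 7−1 = 6

0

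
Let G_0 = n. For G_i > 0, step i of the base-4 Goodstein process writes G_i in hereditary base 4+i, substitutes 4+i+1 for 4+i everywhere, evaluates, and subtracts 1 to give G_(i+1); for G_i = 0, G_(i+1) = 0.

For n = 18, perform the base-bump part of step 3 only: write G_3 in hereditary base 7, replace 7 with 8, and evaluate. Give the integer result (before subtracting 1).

i=0: 18 = 4^2 + 2 (b=4); 4→5: 5^2 + 2 = 27; 27−1 = 26
i=1: 26 = 5^2 + 1 (b=5); 5→6: 6^2 + 1 = 37; 37−1 = 36
i=2: 36 = 6^2 (b=6); 6→7: 7^2 = 49; 49−1 = 48
i=3: 48 = 6·7 + 6 (b=7); 7→8: 6·8 + 6 = 54; 54−1 = 53

54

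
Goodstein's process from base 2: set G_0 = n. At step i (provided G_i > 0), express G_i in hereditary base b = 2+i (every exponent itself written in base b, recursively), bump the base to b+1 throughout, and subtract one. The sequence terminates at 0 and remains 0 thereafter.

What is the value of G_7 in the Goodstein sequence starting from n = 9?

(0) 9|_2 = 2^(2 + 1) + 1 ↦ 3^(3 + 1) + 1|_3 = 82 ⇒ 81
(1) 81|_3 = 3^(3 + 1) ↦ 4^(4 + 1)|_4 = 1024 ⇒ 1023
(2) 1023|_4 = 3·4^4 + 3·4^3 + 3·4^2 + 3·4 + 3 ↦ 3·5^5 + 3·5^3 + 3·5^2 + 3·5 + 3|_5 = 9843 ⇒ 9842
(3) 9842|_5 = 3·5^5 + 3·5^3 + 3·5^2 + 3·5 + 2 ↦ 3·6^6 + 3·6^3 + 3·6^2 + 3·6 + 2|_6 = 140744 ⇒ 140743
(4) 140743|_6 = 3·6^6 + 3·6^3 + 3·6^2 + 3·6 + 1 ↦ 3·7^7 + 3·7^3 + 3·7^2 + 3·7 + 1|_7 = 2471827 ⇒ 2471826
(5) 2471826|_7 = 3·7^7 + 3·7^3 + 3·7^2 + 3·7 ↦ 3·8^8 + 3·8^3 + 3·8^2 + 3·8|_8 = 50333400 ⇒ 50333399
(6) 50333399|_8 = 3·8^8 + 3·8^3 + 3·8^2 + 2·8 + 7 ↦ 3·9^9 + 3·9^3 + 3·9^2 + 2·9 + 7|_9 = 1162263922 ⇒ 1162263921

1162263921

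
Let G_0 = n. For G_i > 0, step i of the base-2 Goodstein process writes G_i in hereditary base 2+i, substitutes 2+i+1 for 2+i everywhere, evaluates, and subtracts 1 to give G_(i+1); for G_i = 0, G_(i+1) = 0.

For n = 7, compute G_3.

G_0 = 7. HB_2(7) = 2^2 + 2 + 1. Bump = 31. G_1 = 30.
G_1 = 30. HB_3(30) = 3^3 + 3. Bump = 260. G_2 = 259.
G_2 = 259. HB_4(259) = 4^4 + 3. Bump = 3128. G_3 = 3127.

3127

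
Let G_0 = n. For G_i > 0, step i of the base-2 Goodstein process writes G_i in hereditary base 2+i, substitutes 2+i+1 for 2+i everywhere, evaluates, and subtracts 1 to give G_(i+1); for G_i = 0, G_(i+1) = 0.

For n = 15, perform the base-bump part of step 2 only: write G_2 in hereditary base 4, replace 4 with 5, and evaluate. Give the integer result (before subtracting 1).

18753

step 0: 15 = 2^(2 + 1) + 2^2 + 2 + 1; sub 3 for 2: 3^(3 + 1) + 3^3 + 3 + 1; = 112; G_1 = 112−1 = 111
step 1: 111 = 3^(3 + 1) + 3^3 + 3; sub 4 for 3: 4^(4 + 1) + 4^4 + 4; = 1284; G_2 = 1284−1 = 1283
step 2: 1283 = 4^(4 + 1) + 4^4 + 3; sub 5 for 4: 5^(5 + 1) + 5^5 + 3; = 18753; G_3 = 18753−1 = 18752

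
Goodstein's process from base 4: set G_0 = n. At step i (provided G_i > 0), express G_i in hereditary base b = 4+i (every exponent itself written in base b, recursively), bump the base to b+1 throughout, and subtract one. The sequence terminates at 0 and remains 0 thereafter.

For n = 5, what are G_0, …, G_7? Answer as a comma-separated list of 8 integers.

5, 5, 5, 4, 3, 2, 1, 0

(0) 5|_4 = 4 + 1 ↦ 5 + 1|_5 = 6 ⇒ 5
(1) 5|_5 = 5 ↦ 6|_6 = 6 ⇒ 5
(2) 5|_6 = 5 ↦ 5|_7 = 5 ⇒ 4
(3) 4|_7 = 4 ↦ 4|_8 = 4 ⇒ 3
(4) 3|_8 = 3 ↦ 3|_9 = 3 ⇒ 2
(5) 2|_9 = 2 ↦ 2|_10 = 2 ⇒ 1
(6) 1|_10 = 1 ↦ 1|_11 = 1 ⇒ 0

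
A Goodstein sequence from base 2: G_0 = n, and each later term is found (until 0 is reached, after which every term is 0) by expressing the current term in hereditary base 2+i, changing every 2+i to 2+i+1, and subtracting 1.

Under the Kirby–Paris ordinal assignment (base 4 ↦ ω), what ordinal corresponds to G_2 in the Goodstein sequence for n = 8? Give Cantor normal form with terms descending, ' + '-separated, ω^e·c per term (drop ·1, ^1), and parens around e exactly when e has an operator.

G_0=8  [base 2] 2^(2 + 1)  →[2↦3]→  3^(3 + 1) = 81  −1 ⇒ G_1=80
G_1=80  [base 3] 2·3^3 + 2·3^2 + 2·3 + 2  →[3↦4]→  2·4^4 + 2·4^2 + 2·4 + 2 = 554  −1 ⇒ G_2=553
G_2=553  [base 4] 2·4^4 + 2·4^2 + 2·4 + 1  →[4↦5]→  2·5^5 + 2·5^2 + 2·5 + 1 = 6311  −1 ⇒ G_3=6310

ω^ω·2 + ω^2·2 + ω·2 + 1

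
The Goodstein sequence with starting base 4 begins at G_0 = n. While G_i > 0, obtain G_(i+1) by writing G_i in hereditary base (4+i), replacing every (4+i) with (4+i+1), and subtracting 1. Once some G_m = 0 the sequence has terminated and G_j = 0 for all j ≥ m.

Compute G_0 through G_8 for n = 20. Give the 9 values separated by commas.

20, 29, 39, 51, 65, 81, 99, 107, 115

step 0: 20 = 4^2 + 4; sub 5 for 4: 5^2 + 5; = 30; G_1 = 30−1 = 29
step 1: 29 = 5^2 + 4; sub 6 for 5: 6^2 + 4; = 40; G_2 = 40−1 = 39
step 2: 39 = 6^2 + 3; sub 7 for 6: 7^2 + 3; = 52; G_3 = 52−1 = 51
step 3: 51 = 7^2 + 2; sub 8 for 7: 8^2 + 2; = 66; G_4 = 66−1 = 65
step 4: 65 = 8^2 + 1; sub 9 for 8: 9^2 + 1; = 82; G_5 = 82−1 = 81
step 5: 81 = 9^2; sub 10 for 9: 10^2; = 100; G_6 = 100−1 = 99
step 6: 99 = 9·10 + 9; sub 11 for 10: 9·11 + 9; = 108; G_7 = 108−1 = 107
step 7: 107 = 9·11 + 8; sub 12 for 11: 9·12 + 8; = 116; G_8 = 116−1 = 115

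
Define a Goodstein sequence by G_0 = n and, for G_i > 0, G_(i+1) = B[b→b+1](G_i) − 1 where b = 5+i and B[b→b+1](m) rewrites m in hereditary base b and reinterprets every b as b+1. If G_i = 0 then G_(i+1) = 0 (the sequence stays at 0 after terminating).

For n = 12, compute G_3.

15

G_0 = 12. HB_5(12) = 2·5 + 2. Bump = 14. G_1 = 13.
G_1 = 13. HB_6(13) = 2·6 + 1. Bump = 15. G_2 = 14.
G_2 = 14. HB_7(14) = 2·7. Bump = 16. G_3 = 15.
G_3 = 15. HB_8(15) = 8 + 7. Bump = 16. G_4 = 15.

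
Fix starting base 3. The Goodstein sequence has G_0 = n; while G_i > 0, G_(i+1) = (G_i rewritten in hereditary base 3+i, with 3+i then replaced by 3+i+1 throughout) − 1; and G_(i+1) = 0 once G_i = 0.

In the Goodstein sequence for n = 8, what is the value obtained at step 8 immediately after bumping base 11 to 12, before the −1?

12

[0] 8 ≡ 2·3 + 2 (base 3). Lift 4: 10. −1: 9.
[1] 9 ≡ 2·4 + 1 (base 4). Lift 5: 11. −1: 10.
[2] 10 ≡ 2·5 (base 5). Lift 6: 12. −1: 11.
[3] 11 ≡ 6 + 5 (base 6). Lift 7: 12. −1: 11.
[4] 11 ≡ 7 + 4 (base 7). Lift 8: 12. −1: 11.
[5] 11 ≡ 8 + 3 (base 8). Lift 9: 12. −1: 11.
[6] 11 ≡ 9 + 2 (base 9). Lift 10: 12. −1: 11.
[7] 11 ≡ 10 + 1 (base 10). Lift 11: 12. −1: 11.
[8] 11 ≡ 11 (base 11). Lift 12: 12. −1: 11.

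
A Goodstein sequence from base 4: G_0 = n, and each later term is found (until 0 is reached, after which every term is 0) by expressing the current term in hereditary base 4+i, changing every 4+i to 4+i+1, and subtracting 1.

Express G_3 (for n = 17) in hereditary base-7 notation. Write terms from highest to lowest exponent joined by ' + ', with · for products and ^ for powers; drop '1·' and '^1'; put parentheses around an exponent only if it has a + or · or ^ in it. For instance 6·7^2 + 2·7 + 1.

[0] 17 ≡ 4^2 + 1 (base 4). Lift 5: 26. −1: 25.
[1] 25 ≡ 5^2 (base 5). Lift 6: 36. −1: 35.
[2] 35 ≡ 5·6 + 5 (base 6). Lift 7: 40. −1: 39.
[3] 39 ≡ 5·7 + 4 (base 7). Lift 8: 44. −1: 43.

5·7 + 4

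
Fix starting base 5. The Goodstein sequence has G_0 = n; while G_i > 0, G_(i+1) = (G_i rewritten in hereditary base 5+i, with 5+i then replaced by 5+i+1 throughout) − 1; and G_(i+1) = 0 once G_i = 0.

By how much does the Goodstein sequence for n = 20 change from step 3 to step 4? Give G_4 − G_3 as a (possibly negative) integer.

20 —HB5→ 4·5 —bump→ 4·6 = 24 —(−1)→ 23
23 —HB6→ 3·6 + 5 —bump→ 3·7 + 5 = 26 —(−1)→ 25
25 —HB7→ 3·7 + 4 —bump→ 3·8 + 4 = 28 —(−1)→ 27
27 —HB8→ 3·8 + 3 —bump→ 3·9 + 3 = 30 —(−1)→ 29

2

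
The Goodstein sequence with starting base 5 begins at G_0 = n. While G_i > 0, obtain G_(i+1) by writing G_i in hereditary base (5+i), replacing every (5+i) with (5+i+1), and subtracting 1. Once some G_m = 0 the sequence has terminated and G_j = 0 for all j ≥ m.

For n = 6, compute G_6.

2

G_0=6  [base 5] 5 + 1  →[5↦6]→  6 + 1 = 7  −1 ⇒ G_1=6
G_1=6  [base 6] 6  →[6↦7]→  7 = 7  −1 ⇒ G_2=6
G_2=6  [base 7] 6  →[7↦8]→  6 = 6  −1 ⇒ G_3=5
G_3=5  [base 8] 5  →[8↦9]→  5 = 5  −1 ⇒ G_4=4
G_4=4  [base 9] 4  →[9↦10]→  4 = 4  −1 ⇒ G_5=3
G_5=3  [base 10] 3  →[10↦11]→  3 = 3  −1 ⇒ G_6=2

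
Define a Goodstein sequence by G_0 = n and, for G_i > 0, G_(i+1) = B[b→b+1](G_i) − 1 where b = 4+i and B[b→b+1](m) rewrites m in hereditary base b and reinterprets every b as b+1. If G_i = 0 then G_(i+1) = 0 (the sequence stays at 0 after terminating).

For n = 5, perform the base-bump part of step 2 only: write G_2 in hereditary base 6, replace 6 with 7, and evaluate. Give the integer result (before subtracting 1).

5

[0] 5 ≡ 4 + 1 (base 4). Lift 5: 6. −1: 5.
[1] 5 ≡ 5 (base 5). Lift 6: 6. −1: 5.
[2] 5 ≡ 5 (base 6). Lift 7: 5. −1: 4.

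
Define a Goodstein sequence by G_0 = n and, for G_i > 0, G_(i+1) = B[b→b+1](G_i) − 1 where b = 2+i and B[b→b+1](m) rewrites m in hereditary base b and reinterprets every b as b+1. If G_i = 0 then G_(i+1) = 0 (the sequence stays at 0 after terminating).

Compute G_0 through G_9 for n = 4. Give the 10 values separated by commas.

(0) 4|_2 = 2^2 ↦ 3^3|_3 = 27 ⇒ 26
(1) 26|_3 = 2·3^2 + 2·3 + 2 ↦ 2·4^2 + 2·4 + 2|_4 = 42 ⇒ 41
(2) 41|_4 = 2·4^2 + 2·4 + 1 ↦ 2·5^2 + 2·5 + 1|_5 = 61 ⇒ 60
(3) 60|_5 = 2·5^2 + 2·5 ↦ 2·6^2 + 2·6|_6 = 84 ⇒ 83
(4) 83|_6 = 2·6^2 + 6 + 5 ↦ 2·7^2 + 7 + 5|_7 = 110 ⇒ 109
(5) 109|_7 = 2·7^2 + 7 + 4 ↦ 2·8^2 + 8 + 4|_8 = 140 ⇒ 139
(6) 139|_8 = 2·8^2 + 8 + 3 ↦ 2·9^2 + 9 + 3|_9 = 174 ⇒ 173
(7) 173|_9 = 2·9^2 + 9 + 2 ↦ 2·10^2 + 10 + 2|_10 = 212 ⇒ 211
(8) 211|_10 = 2·10^2 + 10 + 1 ↦ 2·11^2 + 11 + 1|_11 = 254 ⇒ 253

4, 26, 41, 60, 83, 109, 139, 173, 211, 253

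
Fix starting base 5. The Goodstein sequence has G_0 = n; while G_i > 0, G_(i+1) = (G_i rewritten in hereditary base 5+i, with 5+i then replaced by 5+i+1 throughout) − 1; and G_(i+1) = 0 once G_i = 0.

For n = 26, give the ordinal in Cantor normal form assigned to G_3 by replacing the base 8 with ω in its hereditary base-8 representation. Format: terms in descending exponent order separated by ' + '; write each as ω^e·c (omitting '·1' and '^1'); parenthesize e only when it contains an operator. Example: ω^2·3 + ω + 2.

ω·6 + 5

i=0: 26 = 5^2 + 1 (b=5); 5→6: 6^2 + 1 = 37; 37−1 = 36
i=1: 36 = 6^2 (b=6); 6→7: 7^2 = 49; 49−1 = 48
i=2: 48 = 6·7 + 6 (b=7); 7→8: 6·8 + 6 = 54; 54−1 = 53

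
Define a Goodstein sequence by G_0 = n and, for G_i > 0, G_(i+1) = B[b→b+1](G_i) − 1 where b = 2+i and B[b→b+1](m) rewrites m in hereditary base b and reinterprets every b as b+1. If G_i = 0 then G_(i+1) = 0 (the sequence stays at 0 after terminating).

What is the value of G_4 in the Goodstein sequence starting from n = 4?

i=0: 4 = 2^2 (b=2); 2→3: 3^3 = 27; 27−1 = 26
i=1: 26 = 2·3^2 + 2·3 + 2 (b=3); 3→4: 2·4^2 + 2·4 + 2 = 42; 42−1 = 41
i=2: 41 = 2·4^2 + 2·4 + 1 (b=4); 4→5: 2·5^2 + 2·5 + 1 = 61; 61−1 = 60
i=3: 60 = 2·5^2 + 2·5 (b=5); 5→6: 2·6^2 + 2·6 = 84; 84−1 = 83
i=4: 83 = 2·6^2 + 6 + 5 (b=6); 6→7: 2·7^2 + 7 + 5 = 110; 110−1 = 109

83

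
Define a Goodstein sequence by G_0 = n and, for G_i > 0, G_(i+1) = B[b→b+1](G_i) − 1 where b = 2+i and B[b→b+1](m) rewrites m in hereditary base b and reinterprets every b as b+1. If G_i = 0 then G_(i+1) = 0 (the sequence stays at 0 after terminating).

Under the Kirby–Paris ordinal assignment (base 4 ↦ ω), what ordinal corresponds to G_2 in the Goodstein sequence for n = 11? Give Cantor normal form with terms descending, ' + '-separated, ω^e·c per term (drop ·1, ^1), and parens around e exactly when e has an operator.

G_0 = 11. HB_2(11) = 2^(2 + 1) + 2 + 1. Bump = 85. G_1 = 84.
G_1 = 84. HB_3(84) = 3^(3 + 1) + 3. Bump = 1028. G_2 = 1027.
G_2 = 1027. HB_4(1027) = 4^(4 + 1) + 3. Bump = 15628. G_3 = 15627.

ω^(ω + 1) + 3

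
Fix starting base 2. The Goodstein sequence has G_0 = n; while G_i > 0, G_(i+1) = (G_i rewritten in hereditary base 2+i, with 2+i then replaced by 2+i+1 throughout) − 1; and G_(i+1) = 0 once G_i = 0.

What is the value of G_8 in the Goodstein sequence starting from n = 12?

G_0=12  [base 2] 2^(2 + 1) + 2^2  →[2↦3]→  3^(3 + 1) + 3^3 = 108  −1 ⇒ G_1=107
G_1=107  [base 3] 3^(3 + 1) + 2·3^2 + 2·3 + 2  →[3↦4]→  4^(4 + 1) + 2·4^2 + 2·4 + 2 = 1066  −1 ⇒ G_2=1065
G_2=1065  [base 4] 4^(4 + 1) + 2·4^2 + 2·4 + 1  →[4↦5]→  5^(5 + 1) + 2·5^2 + 2·5 + 1 = 15686  −1 ⇒ G_3=15685
G_3=15685  [base 5] 5^(5 + 1) + 2·5^2 + 2·5  →[5↦6]→  6^(6 + 1) + 2·6^2 + 2·6 = 280020  −1 ⇒ G_4=280019
G_4=280019  [base 6] 6^(6 + 1) + 2·6^2 + 6 + 5  →[6↦7]→  7^(7 + 1) + 2·7^2 + 7 + 5 = 5764911  −1 ⇒ G_5=5764910
G_5=5764910  [base 7] 7^(7 + 1) + 2·7^2 + 7 + 4  →[7↦8]→  8^(8 + 1) + 2·8^2 + 8 + 4 = 134217868  −1 ⇒ G_6=134217867
G_6=134217867  [base 8] 8^(8 + 1) + 2·8^2 + 8 + 3  →[8↦9]→  9^(9 + 1) + 2·9^2 + 9 + 3 = 3486784575  −1 ⇒ G_7=3486784574
G_7=3486784574  [base 9] 9^(9 + 1) + 2·9^2 + 9 + 2  →[9↦10]→  10^(10 + 1) + 2·10^2 + 10 + 2 = 100000000212  −1 ⇒ G_8=100000000211

100000000211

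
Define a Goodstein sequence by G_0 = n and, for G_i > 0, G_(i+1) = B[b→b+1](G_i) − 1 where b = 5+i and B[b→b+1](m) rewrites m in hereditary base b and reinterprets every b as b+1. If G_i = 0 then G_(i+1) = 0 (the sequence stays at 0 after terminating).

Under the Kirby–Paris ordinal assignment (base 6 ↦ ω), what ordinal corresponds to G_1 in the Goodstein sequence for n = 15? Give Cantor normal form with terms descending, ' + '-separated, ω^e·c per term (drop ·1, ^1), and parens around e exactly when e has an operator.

[0] 15 ≡ 3·5 (base 5). Lift 6: 18. −1: 17.
[1] 17 ≡ 2·6 + 5 (base 6). Lift 7: 19. −1: 18.

ω·2 + 5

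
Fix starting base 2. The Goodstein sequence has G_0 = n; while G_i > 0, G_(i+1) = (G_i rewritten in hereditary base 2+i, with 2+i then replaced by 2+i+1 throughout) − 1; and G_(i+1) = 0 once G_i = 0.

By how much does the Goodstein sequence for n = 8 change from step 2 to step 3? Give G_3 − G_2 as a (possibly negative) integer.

step 0: 8 = 2^(2 + 1); sub 3 for 2: 3^(3 + 1); = 81; G_1 = 81−1 = 80
step 1: 80 = 2·3^3 + 2·3^2 + 2·3 + 2; sub 4 for 3: 2·4^4 + 2·4^2 + 2·4 + 2; = 554; G_2 = 554−1 = 553
step 2: 553 = 2·4^4 + 2·4^2 + 2·4 + 1; sub 5 for 4: 2·5^5 + 2·5^2 + 2·5 + 1; = 6311; G_3 = 6311−1 = 6310

5757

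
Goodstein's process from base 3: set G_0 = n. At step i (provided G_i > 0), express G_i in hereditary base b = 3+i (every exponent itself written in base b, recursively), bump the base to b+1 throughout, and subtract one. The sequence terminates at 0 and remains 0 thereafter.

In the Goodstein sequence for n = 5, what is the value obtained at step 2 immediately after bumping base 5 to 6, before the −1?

base 3: 5 = 3 + 2; at 4: 4 + 2 = 6; next = 5
base 4: 5 = 4 + 1; at 5: 5 + 1 = 6; next = 5
base 5: 5 = 5; at 6: 6 = 6; next = 5

6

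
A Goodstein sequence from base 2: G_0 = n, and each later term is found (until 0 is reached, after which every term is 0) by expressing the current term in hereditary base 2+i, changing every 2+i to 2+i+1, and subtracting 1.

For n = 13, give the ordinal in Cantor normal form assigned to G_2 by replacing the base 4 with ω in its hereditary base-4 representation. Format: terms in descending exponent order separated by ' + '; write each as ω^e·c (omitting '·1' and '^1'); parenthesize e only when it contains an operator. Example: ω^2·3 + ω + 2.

ω^(ω + 1) + ω^3·3 + ω^2·3 + ω·3 + 3

i=0: 13 = 2^(2 + 1) + 2^2 + 1 (b=2); 2→3: 3^(3 + 1) + 3^3 + 1 = 109; 109−1 = 108
i=1: 108 = 3^(3 + 1) + 3^3 (b=3); 3→4: 4^(4 + 1) + 4^4 = 1280; 1280−1 = 1279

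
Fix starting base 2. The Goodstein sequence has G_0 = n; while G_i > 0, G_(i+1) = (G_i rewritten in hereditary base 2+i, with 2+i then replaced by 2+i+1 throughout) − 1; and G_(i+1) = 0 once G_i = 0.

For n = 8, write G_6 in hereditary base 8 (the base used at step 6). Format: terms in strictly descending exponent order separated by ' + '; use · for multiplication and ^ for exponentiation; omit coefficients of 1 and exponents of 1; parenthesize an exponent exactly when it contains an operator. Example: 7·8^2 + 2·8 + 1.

2·8^8 + 2·8^2 + 8 + 3

G_0=8  [base 2] 2^(2 + 1)  →[2↦3]→  3^(3 + 1) = 81  −1 ⇒ G_1=80
G_1=80  [base 3] 2·3^3 + 2·3^2 + 2·3 + 2  →[3↦4]→  2·4^4 + 2·4^2 + 2·4 + 2 = 554  −1 ⇒ G_2=553
G_2=553  [base 4] 2·4^4 + 2·4^2 + 2·4 + 1  →[4↦5]→  2·5^5 + 2·5^2 + 2·5 + 1 = 6311  −1 ⇒ G_3=6310
G_3=6310  [base 5] 2·5^5 + 2·5^2 + 2·5  →[5↦6]→  2·6^6 + 2·6^2 + 2·6 = 93396  −1 ⇒ G_4=93395
G_4=93395  [base 6] 2·6^6 + 2·6^2 + 6 + 5  →[6↦7]→  2·7^7 + 2·7^2 + 7 + 5 = 1647196  −1 ⇒ G_5=1647195
G_5=1647195  [base 7] 2·7^7 + 2·7^2 + 7 + 4  →[7↦8]→  2·8^8 + 2·8^2 + 8 + 4 = 33554572  −1 ⇒ G_6=33554571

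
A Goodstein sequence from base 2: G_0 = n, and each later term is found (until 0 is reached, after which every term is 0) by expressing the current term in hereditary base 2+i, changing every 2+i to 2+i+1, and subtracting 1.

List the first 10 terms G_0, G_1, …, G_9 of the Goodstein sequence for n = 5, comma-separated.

step 0: 5 = 2^2 + 1; sub 3 for 2: 3^3 + 1; = 28; G_1 = 28−1 = 27
step 1: 27 = 3^3; sub 4 for 3: 4^4; = 256; G_2 = 256−1 = 255
step 2: 255 = 3·4^3 + 3·4^2 + 3·4 + 3; sub 5 for 4: 3·5^3 + 3·5^2 + 3·5 + 3; = 468; G_3 = 468−1 = 467
step 3: 467 = 3·5^3 + 3·5^2 + 3·5 + 2; sub 6 for 5: 3·6^3 + 3·6^2 + 3·6 + 2; = 776; G_4 = 776−1 = 775
step 4: 775 = 3·6^3 + 3·6^2 + 3·6 + 1; sub 7 for 6: 3·7^3 + 3·7^2 + 3·7 + 1; = 1198; G_5 = 1198−1 = 1197
step 5: 1197 = 3·7^3 + 3·7^2 + 3·7; sub 8 for 7: 3·8^3 + 3·8^2 + 3·8; = 1752; G_6 = 1752−1 = 1751
step 6: 1751 = 3·8^3 + 3·8^2 + 2·8 + 7; sub 9 for 8: 3·9^3 + 3·9^2 + 2·9 + 7; = 2455; G_7 = 2455−1 = 2454
step 7: 2454 = 3·9^3 + 3·9^2 + 2·9 + 6; sub 10 for 9: 3·10^3 + 3·10^2 + 2·10 + 6; = 3326; G_8 = 3326−1 = 3325
step 8: 3325 = 3·10^3 + 3·10^2 + 2·10 + 5; sub 11 for 10: 3·11^3 + 3·11^2 + 2·11 + 5; = 4383; G_9 = 4383−1 = 4382

5, 27, 255, 467, 775, 1197, 1751, 2454, 3325, 4382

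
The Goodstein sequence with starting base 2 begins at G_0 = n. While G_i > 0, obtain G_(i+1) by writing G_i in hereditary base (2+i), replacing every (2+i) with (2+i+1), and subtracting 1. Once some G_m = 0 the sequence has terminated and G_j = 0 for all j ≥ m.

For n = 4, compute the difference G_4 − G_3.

23

[0] 4 ≡ 2^2 (base 2). Lift 3: 27. −1: 26.
[1] 26 ≡ 2·3^2 + 2·3 + 2 (base 3). Lift 4: 42. −1: 41.
[2] 41 ≡ 2·4^2 + 2·4 + 1 (base 4). Lift 5: 61. −1: 60.
[3] 60 ≡ 2·5^2 + 2·5 (base 5). Lift 6: 84. −1: 83.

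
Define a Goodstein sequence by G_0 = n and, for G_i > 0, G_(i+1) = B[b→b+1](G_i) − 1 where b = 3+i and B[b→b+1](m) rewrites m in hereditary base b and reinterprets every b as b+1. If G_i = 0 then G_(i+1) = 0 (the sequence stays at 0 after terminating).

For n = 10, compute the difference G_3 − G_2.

step 0: 10 = 3^2 + 1; sub 4 for 3: 4^2 + 1; = 17; G_1 = 17−1 = 16
step 1: 16 = 4^2; sub 5 for 4: 5^2; = 25; G_2 = 25−1 = 24
step 2: 24 = 4·5 + 4; sub 6 for 5: 4·6 + 4; = 28; G_3 = 28−1 = 27

3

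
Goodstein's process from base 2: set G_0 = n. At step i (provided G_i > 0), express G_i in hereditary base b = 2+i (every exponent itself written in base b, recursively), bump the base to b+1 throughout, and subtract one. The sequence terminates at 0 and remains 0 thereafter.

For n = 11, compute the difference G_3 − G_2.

14600

base 2: 11 = 2^(2 + 1) + 2 + 1; at 3: 3^(3 + 1) + 3 + 1 = 85; next = 84
base 3: 84 = 3^(3 + 1) + 3; at 4: 4^(4 + 1) + 4 = 1028; next = 1027
base 4: 1027 = 4^(4 + 1) + 3; at 5: 5^(5 + 1) + 3 = 15628; next = 15627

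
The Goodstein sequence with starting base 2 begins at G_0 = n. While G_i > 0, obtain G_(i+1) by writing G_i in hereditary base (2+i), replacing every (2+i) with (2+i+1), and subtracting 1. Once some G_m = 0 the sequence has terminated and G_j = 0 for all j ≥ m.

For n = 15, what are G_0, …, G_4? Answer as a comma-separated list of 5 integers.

15, 111, 1283, 18752, 326593

[0] 15 ≡ 2^(2 + 1) + 2^2 + 2 + 1 (base 2). Lift 3: 112. −1: 111.
[1] 111 ≡ 3^(3 + 1) + 3^3 + 3 (base 3). Lift 4: 1284. −1: 1283.
[2] 1283 ≡ 4^(4 + 1) + 4^4 + 3 (base 4). Lift 5: 18753. −1: 18752.
[3] 18752 ≡ 5^(5 + 1) + 5^5 + 2 (base 5). Lift 6: 326594. −1: 326593.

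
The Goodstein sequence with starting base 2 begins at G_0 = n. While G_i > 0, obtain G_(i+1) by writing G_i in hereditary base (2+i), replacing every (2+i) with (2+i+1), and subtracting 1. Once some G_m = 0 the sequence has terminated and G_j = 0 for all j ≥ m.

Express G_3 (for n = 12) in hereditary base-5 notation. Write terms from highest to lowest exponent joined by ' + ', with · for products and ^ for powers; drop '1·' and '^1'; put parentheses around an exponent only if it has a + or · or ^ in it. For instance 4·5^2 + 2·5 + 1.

5^(5 + 1) + 2·5^2 + 2·5

[0] 12 ≡ 2^(2 + 1) + 2^2 (base 2). Lift 3: 108. −1: 107.
[1] 107 ≡ 3^(3 + 1) + 2·3^2 + 2·3 + 2 (base 3). Lift 4: 1066. −1: 1065.
[2] 1065 ≡ 4^(4 + 1) + 2·4^2 + 2·4 + 1 (base 4). Lift 5: 15686. −1: 15685.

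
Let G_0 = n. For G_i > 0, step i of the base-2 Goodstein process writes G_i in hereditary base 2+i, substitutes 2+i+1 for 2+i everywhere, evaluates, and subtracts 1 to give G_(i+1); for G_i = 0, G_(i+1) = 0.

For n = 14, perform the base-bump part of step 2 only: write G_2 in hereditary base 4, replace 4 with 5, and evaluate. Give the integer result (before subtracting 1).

[0] 14 ≡ 2^(2 + 1) + 2^2 + 2 (base 2). Lift 3: 111. −1: 110.
[1] 110 ≡ 3^(3 + 1) + 3^3 + 2 (base 3). Lift 4: 1282. −1: 1281.
[2] 1281 ≡ 4^(4 + 1) + 4^4 + 1 (base 4). Lift 5: 18751. −1: 18750.

18751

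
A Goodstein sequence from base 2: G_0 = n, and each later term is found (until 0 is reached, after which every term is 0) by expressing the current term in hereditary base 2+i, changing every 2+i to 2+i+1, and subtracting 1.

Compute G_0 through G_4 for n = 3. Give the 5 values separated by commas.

[0] 3 ≡ 2 + 1 (base 2). Lift 3: 4. −1: 3.
[1] 3 ≡ 3 (base 3). Lift 4: 4. −1: 3.
[2] 3 ≡ 3 (base 4). Lift 5: 3. −1: 2.
[3] 2 ≡ 2 (base 5). Lift 6: 2. −1: 1.

3, 3, 3, 2, 1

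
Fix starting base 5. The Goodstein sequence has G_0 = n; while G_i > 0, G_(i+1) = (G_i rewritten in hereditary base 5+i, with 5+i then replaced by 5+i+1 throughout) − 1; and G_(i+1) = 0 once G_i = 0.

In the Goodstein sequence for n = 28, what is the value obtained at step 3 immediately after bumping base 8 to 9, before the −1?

81

28 —HB5→ 5^2 + 3 —bump→ 6^2 + 3 = 39 —(−1)→ 38
38 —HB6→ 6^2 + 2 —bump→ 7^2 + 2 = 51 —(−1)→ 50
50 —HB7→ 7^2 + 1 —bump→ 8^2 + 1 = 65 —(−1)→ 64
64 —HB8→ 8^2 —bump→ 9^2 = 81 —(−1)→ 80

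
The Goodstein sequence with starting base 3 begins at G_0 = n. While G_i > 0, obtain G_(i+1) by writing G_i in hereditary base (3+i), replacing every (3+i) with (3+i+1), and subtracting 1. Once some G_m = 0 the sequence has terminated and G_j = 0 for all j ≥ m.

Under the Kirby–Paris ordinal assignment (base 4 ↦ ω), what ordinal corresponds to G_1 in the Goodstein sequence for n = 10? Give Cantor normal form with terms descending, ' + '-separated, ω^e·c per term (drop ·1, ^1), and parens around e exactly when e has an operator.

ω^2

[0] 10 ≡ 3^2 + 1 (base 3). Lift 4: 17. −1: 16.
[1] 16 ≡ 4^2 (base 4). Lift 5: 25. −1: 24.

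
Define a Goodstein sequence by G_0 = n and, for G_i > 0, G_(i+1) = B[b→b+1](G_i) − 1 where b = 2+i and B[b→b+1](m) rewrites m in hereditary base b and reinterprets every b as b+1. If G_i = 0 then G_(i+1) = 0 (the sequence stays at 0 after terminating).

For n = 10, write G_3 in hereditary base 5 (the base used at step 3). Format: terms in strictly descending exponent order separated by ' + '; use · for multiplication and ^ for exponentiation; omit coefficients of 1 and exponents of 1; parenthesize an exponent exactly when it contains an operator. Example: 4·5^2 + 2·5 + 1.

5^(5 + 1)

step 0: 10 = 2^(2 + 1) + 2; sub 3 for 2: 3^(3 + 1) + 3; = 84; G_1 = 84−1 = 83
step 1: 83 = 3^(3 + 1) + 2; sub 4 for 3: 4^(4 + 1) + 2; = 1026; G_2 = 1026−1 = 1025
step 2: 1025 = 4^(4 + 1) + 1; sub 5 for 4: 5^(5 + 1) + 1; = 15626; G_3 = 15626−1 = 15625
step 3: 15625 = 5^(5 + 1); sub 6 for 5: 6^(6 + 1); = 279936; G_4 = 279936−1 = 279935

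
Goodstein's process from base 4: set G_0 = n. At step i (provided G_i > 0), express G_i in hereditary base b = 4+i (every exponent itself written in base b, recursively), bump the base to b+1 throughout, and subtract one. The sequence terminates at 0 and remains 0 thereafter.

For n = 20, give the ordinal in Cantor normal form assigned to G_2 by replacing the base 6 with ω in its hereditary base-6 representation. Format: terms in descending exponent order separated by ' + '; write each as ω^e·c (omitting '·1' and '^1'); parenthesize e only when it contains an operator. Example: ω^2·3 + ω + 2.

[0] 20 ≡ 4^2 + 4 (base 4). Lift 5: 30. −1: 29.
[1] 29 ≡ 5^2 + 4 (base 5). Lift 6: 40. −1: 39.
[2] 39 ≡ 6^2 + 3 (base 6). Lift 7: 52. −1: 51.

ω^2 + 3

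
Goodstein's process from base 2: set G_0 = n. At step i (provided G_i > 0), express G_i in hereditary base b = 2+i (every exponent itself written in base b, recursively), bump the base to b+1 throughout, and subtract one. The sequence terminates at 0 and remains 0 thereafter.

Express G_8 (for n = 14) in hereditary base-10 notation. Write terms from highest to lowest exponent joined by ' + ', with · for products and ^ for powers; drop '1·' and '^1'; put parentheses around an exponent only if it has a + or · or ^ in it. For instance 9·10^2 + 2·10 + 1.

10^(10 + 1) + 5·10^5 + 5·10^4 + 5·10^3 + 5·10^2 + 5·10 + 1

G_0 = 14. HB_2(14) = 2^(2 + 1) + 2^2 + 2. Bump = 111. G_1 = 110.
G_1 = 110. HB_3(110) = 3^(3 + 1) + 3^3 + 2. Bump = 1282. G_2 = 1281.
G_2 = 1281. HB_4(1281) = 4^(4 + 1) + 4^4 + 1. Bump = 18751. G_3 = 18750.
G_3 = 18750. HB_5(18750) = 5^(5 + 1) + 5^5. Bump = 326592. G_4 = 326591.
G_4 = 326591. HB_6(326591) = 6^(6 + 1) + 5·6^5 + 5·6^4 + 5·6^3 + 5·6^2 + 5·6 + 5. Bump = 5862841. G_5 = 5862840.
G_5 = 5862840. HB_7(5862840) = 7^(7 + 1) + 5·7^5 + 5·7^4 + 5·7^3 + 5·7^2 + 5·7 + 4. Bump = 134404972. G_6 = 134404971.
G_6 = 134404971. HB_8(134404971) = 8^(8 + 1) + 5·8^5 + 5·8^4 + 5·8^3 + 5·8^2 + 5·8 + 3. Bump = 3487116549. G_7 = 3487116548.
G_7 = 3487116548. HB_9(3487116548) = 9^(9 + 1) + 5·9^5 + 5·9^4 + 5·9^3 + 5·9^2 + 5·9 + 2. Bump = 100000555552. G_8 = 100000555551.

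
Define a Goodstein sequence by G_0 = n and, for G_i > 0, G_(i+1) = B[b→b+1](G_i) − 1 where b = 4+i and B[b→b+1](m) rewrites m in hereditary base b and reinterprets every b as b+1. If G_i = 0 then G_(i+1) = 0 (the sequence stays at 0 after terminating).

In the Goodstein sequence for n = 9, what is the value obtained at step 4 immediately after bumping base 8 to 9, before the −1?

12

i=0: 9 = 2·4 + 1 (b=4); 4→5: 2·5 + 1 = 11; 11−1 = 10
i=1: 10 = 2·5 (b=5); 5→6: 2·6 = 12; 12−1 = 11
i=2: 11 = 6 + 5 (b=6); 6→7: 7 + 5 = 12; 12−1 = 11
i=3: 11 = 7 + 4 (b=7); 7→8: 8 + 4 = 12; 12−1 = 11
i=4: 11 = 8 + 3 (b=8); 8→9: 9 + 3 = 12; 12−1 = 11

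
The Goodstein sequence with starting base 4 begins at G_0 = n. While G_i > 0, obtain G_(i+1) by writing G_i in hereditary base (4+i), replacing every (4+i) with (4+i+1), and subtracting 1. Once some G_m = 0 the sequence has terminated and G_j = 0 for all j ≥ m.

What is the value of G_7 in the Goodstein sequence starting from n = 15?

26

G_0 = 15. HB_4(15) = 3·4 + 3. Bump = 18. G_1 = 17.
G_1 = 17. HB_5(17) = 3·5 + 2. Bump = 20. G_2 = 19.
G_2 = 19. HB_6(19) = 3·6 + 1. Bump = 22. G_3 = 21.
G_3 = 21. HB_7(21) = 3·7. Bump = 24. G_4 = 23.
G_4 = 23. HB_8(23) = 2·8 + 7. Bump = 25. G_5 = 24.
G_5 = 24. HB_9(24) = 2·9 + 6. Bump = 26. G_6 = 25.
G_6 = 25. HB_10(25) = 2·10 + 5. Bump = 27. G_7 = 26.
G_7 = 26. HB_11(26) = 2·11 + 4. Bump = 28. G_8 = 27.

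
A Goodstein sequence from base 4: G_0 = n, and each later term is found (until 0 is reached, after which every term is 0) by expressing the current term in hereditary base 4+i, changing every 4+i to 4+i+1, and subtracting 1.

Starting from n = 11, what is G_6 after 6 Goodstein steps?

15

G_0 = 11. HB_4(11) = 2·4 + 3. Bump = 13. G_1 = 12.
G_1 = 12. HB_5(12) = 2·5 + 2. Bump = 14. G_2 = 13.
G_2 = 13. HB_6(13) = 2·6 + 1. Bump = 15. G_3 = 14.
G_3 = 14. HB_7(14) = 2·7. Bump = 16. G_4 = 15.
G_4 = 15. HB_8(15) = 8 + 7. Bump = 16. G_5 = 15.
G_5 = 15. HB_9(15) = 9 + 6. Bump = 16. G_6 = 15.
G_6 = 15. HB_10(15) = 10 + 5. Bump = 16. G_7 = 15.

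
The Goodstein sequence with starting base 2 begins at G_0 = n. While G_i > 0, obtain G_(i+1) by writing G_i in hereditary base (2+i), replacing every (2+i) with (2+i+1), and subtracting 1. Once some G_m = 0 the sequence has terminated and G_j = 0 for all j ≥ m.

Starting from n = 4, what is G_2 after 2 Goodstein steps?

step 0: 4 = 2^2; sub 3 for 2: 3^3; = 27; G_1 = 27−1 = 26
step 1: 26 = 2·3^2 + 2·3 + 2; sub 4 for 3: 2·4^2 + 2·4 + 2; = 42; G_2 = 42−1 = 41

41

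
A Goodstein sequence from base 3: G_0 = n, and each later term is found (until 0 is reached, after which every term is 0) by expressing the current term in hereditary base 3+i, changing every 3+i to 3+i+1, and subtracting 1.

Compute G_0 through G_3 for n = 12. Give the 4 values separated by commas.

step 0: 12 = 3^2 + 3; sub 4 for 3: 4^2 + 4; = 20; G_1 = 20−1 = 19
step 1: 19 = 4^2 + 3; sub 5 for 4: 5^2 + 3; = 28; G_2 = 28−1 = 27
step 2: 27 = 5^2 + 2; sub 6 for 5: 6^2 + 2; = 38; G_3 = 38−1 = 37

12, 19, 27, 37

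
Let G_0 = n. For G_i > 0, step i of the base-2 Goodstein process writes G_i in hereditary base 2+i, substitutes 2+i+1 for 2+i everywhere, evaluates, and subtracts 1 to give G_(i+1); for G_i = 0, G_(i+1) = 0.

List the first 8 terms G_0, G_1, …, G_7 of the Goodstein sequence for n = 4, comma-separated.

G_0 = 4. HB_2(4) = 2^2. Bump = 27. G_1 = 26.
G_1 = 26. HB_3(26) = 2·3^2 + 2·3 + 2. Bump = 42. G_2 = 41.
G_2 = 41. HB_4(41) = 2·4^2 + 2·4 + 1. Bump = 61. G_3 = 60.
G_3 = 60. HB_5(60) = 2·5^2 + 2·5. Bump = 84. G_4 = 83.
G_4 = 83. HB_6(83) = 2·6^2 + 6 + 5. Bump = 110. G_5 = 109.
G_5 = 109. HB_7(109) = 2·7^2 + 7 + 4. Bump = 140. G_6 = 139.
G_6 = 139. HB_8(139) = 2·8^2 + 8 + 3. Bump = 174. G_7 = 173.

4, 26, 41, 60, 83, 109, 139, 173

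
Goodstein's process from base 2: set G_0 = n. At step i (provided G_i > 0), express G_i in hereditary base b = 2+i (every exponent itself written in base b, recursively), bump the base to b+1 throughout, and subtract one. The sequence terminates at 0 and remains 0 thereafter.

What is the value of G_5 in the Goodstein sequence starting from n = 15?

6588344

15 —HB2→ 2^(2 + 1) + 2^2 + 2 + 1 —bump→ 3^(3 + 1) + 3^3 + 3 + 1 = 112 —(−1)→ 111
111 —HB3→ 3^(3 + 1) + 3^3 + 3 —bump→ 4^(4 + 1) + 4^4 + 4 = 1284 —(−1)→ 1283
1283 —HB4→ 4^(4 + 1) + 4^4 + 3 —bump→ 5^(5 + 1) + 5^5 + 3 = 18753 —(−1)→ 18752
18752 —HB5→ 5^(5 + 1) + 5^5 + 2 —bump→ 6^(6 + 1) + 6^6 + 2 = 326594 —(−1)→ 326593
326593 —HB6→ 6^(6 + 1) + 6^6 + 1 —bump→ 7^(7 + 1) + 7^7 + 1 = 6588345 —(−1)→ 6588344
6588344 —HB7→ 7^(7 + 1) + 7^7 —bump→ 8^(8 + 1) + 8^8 = 150994944 —(−1)→ 150994943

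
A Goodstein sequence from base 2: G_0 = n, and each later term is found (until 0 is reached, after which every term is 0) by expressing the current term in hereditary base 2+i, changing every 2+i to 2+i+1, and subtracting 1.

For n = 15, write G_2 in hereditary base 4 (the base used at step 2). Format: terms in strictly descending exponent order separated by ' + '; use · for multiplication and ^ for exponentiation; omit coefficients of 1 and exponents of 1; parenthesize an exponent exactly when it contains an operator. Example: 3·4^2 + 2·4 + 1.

i=0: 15 = 2^(2 + 1) + 2^2 + 2 + 1 (b=2); 2→3: 3^(3 + 1) + 3^3 + 3 + 1 = 112; 112−1 = 111
i=1: 111 = 3^(3 + 1) + 3^3 + 3 (b=3); 3→4: 4^(4 + 1) + 4^4 + 4 = 1284; 1284−1 = 1283
i=2: 1283 = 4^(4 + 1) + 4^4 + 3 (b=4); 4→5: 5^(5 + 1) + 5^5 + 3 = 18753; 18753−1 = 18752

4^(4 + 1) + 4^4 + 3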